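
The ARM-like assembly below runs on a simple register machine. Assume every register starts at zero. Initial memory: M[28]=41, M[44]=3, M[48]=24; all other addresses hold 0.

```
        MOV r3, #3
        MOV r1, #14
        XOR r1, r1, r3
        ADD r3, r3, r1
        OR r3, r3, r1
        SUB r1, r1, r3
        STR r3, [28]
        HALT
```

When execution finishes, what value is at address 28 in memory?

29

after MOV r3, #3: r3=3
after MOV r1, #14: r1=14
after XOR r1, r1, r3: r1=14^3=13
after ADD r3, r3, r1: r3=3+13=16
after OR r3, r3, r1: r3=16|13=29
after SUB r1, r1, r3: r1=13-29=-16
STR r3, [28] → M[28]=29
halt.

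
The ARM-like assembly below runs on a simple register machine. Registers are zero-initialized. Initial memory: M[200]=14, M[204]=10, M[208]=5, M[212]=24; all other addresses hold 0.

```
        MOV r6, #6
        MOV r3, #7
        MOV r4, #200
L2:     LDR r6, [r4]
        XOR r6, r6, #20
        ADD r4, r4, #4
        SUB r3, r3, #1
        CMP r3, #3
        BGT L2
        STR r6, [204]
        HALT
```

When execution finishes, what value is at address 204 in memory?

after MOV r6, #6: r6=6
after MOV r3, #7: r3=7
after MOV r4, #200: r4=200
after LDR r6, [r4]: r6=M[200]=14
after XOR r6, r6, #20: r6=14^20=26
after ADD r4, r4, #4: r4=200+4=204
after SUB r3, r3, #1: r3=7-1=6
CMP r3, #3  (cmp 6,3)
BGT L2: taken
after LDR r6, [r4]: r6=M[204]=10
after XOR r6, r6, #20: r6=10^20=30
after ADD r4, r4, #4: r4=204+4=208
after SUB r3, r3, #1: r3=6-1=5
CMP r3, #3  (cmp 5,3)
BGT L2: taken
after LDR r6, [r4]: r6=M[208]=5
after XOR r6, r6, #20: r6=5^20=17
after ADD r4, r4, #4: r4=208+4=212
after SUB r3, r3, #1: r3=5-1=4
CMP r3, #3  (cmp 4,3)
BGT L2: taken
after LDR r6, [r4]: r6=M[212]=24
after XOR r6, r6, #20: r6=24^20=12
after ADD r4, r4, #4: r4=212+4=216
after SUB r3, r3, #1: r3=4-1=3
CMP r3, #3  (cmp 3,3)
BGT L2: not taken
STR r6, [204] → M[204]=12
halt.

12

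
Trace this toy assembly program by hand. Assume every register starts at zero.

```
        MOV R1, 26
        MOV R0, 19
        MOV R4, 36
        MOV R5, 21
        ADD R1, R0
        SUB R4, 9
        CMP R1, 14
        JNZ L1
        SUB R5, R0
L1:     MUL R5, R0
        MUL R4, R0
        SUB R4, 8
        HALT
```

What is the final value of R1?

after MOV R1, 26: R1=26
after MOV R0, 19: R0=19
after MOV R4, 36: R4=36
after MOV R5, 21: R5=21
after ADD R1, R0: R1=26+19=45
after SUB R4, 9: R4=36-9=27
CMP R1, 14  (cmp 45,14)
JNZ L1: taken
after MUL R5, R0: R5=21*19=399
after MUL R4, R0: R4=27*19=513
after SUB R4, 8: R4=513-8=505
halt.

45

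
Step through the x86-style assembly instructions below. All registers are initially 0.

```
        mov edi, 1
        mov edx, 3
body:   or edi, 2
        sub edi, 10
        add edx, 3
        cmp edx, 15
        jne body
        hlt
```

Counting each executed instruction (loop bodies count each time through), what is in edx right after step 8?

6

mov edi, 1 → edi=1
mov edx, 3 → edx=3
or edi, 2 → edi=1|2=3
sub edi, 10 → edi=3-10=-7
add edx, 3 → edx=3+3=6
cmp edx, 15  (cmp 6,15)
jne body: taken
or edi, 2 → edi=(-7)|2=-5
After step 8: edx = 6.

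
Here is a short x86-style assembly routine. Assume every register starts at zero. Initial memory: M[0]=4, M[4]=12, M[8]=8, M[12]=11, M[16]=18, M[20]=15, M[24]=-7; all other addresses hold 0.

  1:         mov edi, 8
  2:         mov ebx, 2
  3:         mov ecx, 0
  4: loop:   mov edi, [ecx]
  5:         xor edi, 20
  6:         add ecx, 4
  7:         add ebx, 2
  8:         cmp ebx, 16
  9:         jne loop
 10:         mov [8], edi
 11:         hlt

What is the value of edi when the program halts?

edi=8
ebx=2
ecx=0
edi=M[0]=4
edi=4^20=16
ecx=0+4=4
ebx=2+2=4
cmp ebx, 16  (cmp 4,16)
jne loop: taken
edi=M[4]=12
edi=12^20=24
ecx=4+4=8
ebx=4+2=6
cmp ebx, 16  (cmp 6,16)
jne loop: taken
edi=M[8]=8
edi=8^20=28
ecx=8+4=12
ebx=6+2=8
cmp ebx, 16  (cmp 8,16)
jne loop: taken
edi=M[12]=11
edi=11^20=31
ecx=12+4=16
ebx=8+2=10
cmp ebx, 16  (cmp 10,16)
jne loop: taken
edi=M[16]=18
edi=18^20=6
ecx=16+4=20
ebx=10+2=12
cmp ebx, 16  (cmp 12,16)
jne loop: taken
edi=M[20]=15
edi=15^20=27
ecx=20+4=24
ebx=12+2=14
cmp ebx, 16  (cmp 14,16)
jne loop: taken
edi=M[24]=-7
edi=(-7)^20=-19
ecx=24+4=28
ebx=14+2=16
cmp ebx, 16  (cmp 16,16)
jne loop: not taken
mov [8], edi → M[8]=-19
halt.

-19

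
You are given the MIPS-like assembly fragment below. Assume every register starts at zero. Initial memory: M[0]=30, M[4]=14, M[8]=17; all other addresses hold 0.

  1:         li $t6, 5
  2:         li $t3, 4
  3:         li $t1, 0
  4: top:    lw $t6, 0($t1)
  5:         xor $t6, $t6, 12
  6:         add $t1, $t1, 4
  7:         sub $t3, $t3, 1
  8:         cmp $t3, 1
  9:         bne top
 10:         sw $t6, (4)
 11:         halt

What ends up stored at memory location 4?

after li $t6, 5: $t6=5
after li $t3, 4: $t3=4
after li $t1, 0: $t1=0
after lw $t6, 0($t1): $t6=M[0]=30
after xor $t6, $t6, 12: $t6=30^12=18
after add $t1, $t1, 4: $t1=0+4=4
after sub $t3, $t3, 1: $t3=4-1=3
cmp $t3, 1  (cmp 3,1)
bne top: taken
after lw $t6, 0($t1): $t6=M[4]=14
after xor $t6, $t6, 12: $t6=14^12=2
after add $t1, $t1, 4: $t1=4+4=8
after sub $t3, $t3, 1: $t3=3-1=2
cmp $t3, 1  (cmp 2,1)
bne top: taken
after lw $t6, 0($t1): $t6=M[8]=17
after xor $t6, $t6, 12: $t6=17^12=29
after add $t1, $t1, 4: $t1=8+4=12
after sub $t3, $t3, 1: $t3=2-1=1
cmp $t3, 1  (cmp 1,1)
bne top: not taken
sw $t6, (4) → M[4]=29
halt.

29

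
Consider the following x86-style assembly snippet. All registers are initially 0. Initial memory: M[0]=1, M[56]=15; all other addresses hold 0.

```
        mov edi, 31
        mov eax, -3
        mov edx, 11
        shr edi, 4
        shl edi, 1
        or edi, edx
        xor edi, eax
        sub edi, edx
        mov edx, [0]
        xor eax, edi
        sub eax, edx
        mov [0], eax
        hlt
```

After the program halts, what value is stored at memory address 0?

21

edi=31
eax=-3
edx=11
edi=31>>4=1
edi=1<<1=2
edi=2|11=11
edi=11^(-3)=-10
edi=(-10)-11=-21
edx=M[0]=1
eax=(-3)^(-21)=22
eax=22-1=21
mov [0], eax → M[0]=21
halt.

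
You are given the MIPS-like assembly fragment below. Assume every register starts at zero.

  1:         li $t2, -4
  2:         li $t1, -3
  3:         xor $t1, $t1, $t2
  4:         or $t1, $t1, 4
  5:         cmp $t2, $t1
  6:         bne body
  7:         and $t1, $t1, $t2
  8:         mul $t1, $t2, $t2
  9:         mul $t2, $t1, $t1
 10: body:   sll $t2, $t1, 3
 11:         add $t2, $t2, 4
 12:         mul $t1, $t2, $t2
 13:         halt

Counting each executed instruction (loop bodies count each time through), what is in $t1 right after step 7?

$t2=-4
$t1=-3
$t1=(-3)^(-4)=1
$t1=1|4=5
cmp $t2, $t1  (cmp -4,5)
bne body: taken
$t2=5<<3=40
After step 7: $t1 = 5.

5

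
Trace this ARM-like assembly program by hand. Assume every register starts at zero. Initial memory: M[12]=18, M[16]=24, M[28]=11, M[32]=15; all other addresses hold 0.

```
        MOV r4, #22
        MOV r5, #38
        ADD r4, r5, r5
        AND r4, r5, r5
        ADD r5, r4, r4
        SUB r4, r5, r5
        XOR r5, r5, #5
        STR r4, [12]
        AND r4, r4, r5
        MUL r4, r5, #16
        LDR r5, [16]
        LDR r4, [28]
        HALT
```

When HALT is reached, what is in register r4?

MOV r4, #22 → r4=22
MOV r5, #38 → r5=38
ADD r4, r5, r5 → r4=38+38=76
AND r4, r5, r5 → r4=38&38=38
ADD r5, r4, r4 → r5=38+38=76
SUB r4, r5, r5 → r4=76-76=0
XOR r5, r5, #5 → r5=76^5=73
STR r4, [12] → M[12]=0
AND r4, r4, r5 → r4=0&73=0
MUL r4, r5, #16 → r4=73*16=1168
LDR r5, [16] → r5=M[16]=24
LDR r4, [28] → r4=M[28]=11
halt.

11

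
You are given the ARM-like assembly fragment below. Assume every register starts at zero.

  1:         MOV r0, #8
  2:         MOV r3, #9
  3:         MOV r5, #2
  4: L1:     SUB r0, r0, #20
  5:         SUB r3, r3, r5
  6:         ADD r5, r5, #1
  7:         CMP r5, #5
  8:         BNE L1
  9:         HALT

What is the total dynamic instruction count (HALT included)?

19

after MOV r0, #8: r0=8
after MOV r3, #9: r3=9
after MOV r5, #2: r5=2
after SUB r0, r0, #20: r0=8-20=-12
after SUB r3, r3, r5: r3=9-2=7
after ADD r5, r5, #1: r5=2+1=3
CMP r5, #5  (cmp 3,5)
BNE L1: taken
after SUB r0, r0, #20: r0=(-12)-20=-32
after SUB r3, r3, r5: r3=7-3=4
after ADD r5, r5, #1: r5=3+1=4
CMP r5, #5  (cmp 4,5)
BNE L1: taken
after SUB r0, r0, #20: r0=(-32)-20=-52
after SUB r3, r3, r5: r3=4-4=0
after ADD r5, r5, #1: r5=4+1=5
CMP r5, #5  (cmp 5,5)
BNE L1: not taken
halt.
Total executed instructions: 19.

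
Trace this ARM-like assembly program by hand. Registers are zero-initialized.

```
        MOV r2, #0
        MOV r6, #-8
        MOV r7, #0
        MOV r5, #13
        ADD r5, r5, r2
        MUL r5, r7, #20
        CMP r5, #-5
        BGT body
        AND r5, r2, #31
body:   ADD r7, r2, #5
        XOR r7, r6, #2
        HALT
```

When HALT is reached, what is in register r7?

-6

r2=0
r6=-8
r7=0
r5=13
r5=13+0=13
r5=0*20=0
CMP r5, #-5  (cmp 0,-5)
BGT body: taken
r7=0+5=5
r7=(-8)^2=-6
halt.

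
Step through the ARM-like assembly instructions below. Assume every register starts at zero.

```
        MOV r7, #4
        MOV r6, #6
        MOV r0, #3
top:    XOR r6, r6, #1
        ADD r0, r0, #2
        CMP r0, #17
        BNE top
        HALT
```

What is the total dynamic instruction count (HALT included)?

after MOV r7, #4: r7=4
after MOV r6, #6: r6=6
after MOV r0, #3: r0=3
after XOR r6, r6, #1: r6=6^1=7
after ADD r0, r0, #2: r0=3+2=5
CMP r0, #17  (cmp 5,17)
BNE top: taken
after XOR r6, r6, #1: r6=7^1=6
after ADD r0, r0, #2: r0=5+2=7
CMP r0, #17  (cmp 7,17)
BNE top: taken
after XOR r6, r6, #1: r6=6^1=7
after ADD r0, r0, #2: r0=7+2=9
CMP r0, #17  (cmp 9,17)
BNE top: taken
after XOR r6, r6, #1: r6=7^1=6
after ADD r0, r0, #2: r0=9+2=11
CMP r0, #17  (cmp 11,17)
BNE top: taken
after XOR r6, r6, #1: r6=6^1=7
after ADD r0, r0, #2: r0=11+2=13
CMP r0, #17  (cmp 13,17)
BNE top: taken
after XOR r6, r6, #1: r6=7^1=6
after ADD r0, r0, #2: r0=13+2=15
CMP r0, #17  (cmp 15,17)
BNE top: taken
after XOR r6, r6, #1: r6=6^1=7
after ADD r0, r0, #2: r0=15+2=17
CMP r0, #17  (cmp 17,17)
BNE top: not taken
halt.
Total executed instructions: 32.

32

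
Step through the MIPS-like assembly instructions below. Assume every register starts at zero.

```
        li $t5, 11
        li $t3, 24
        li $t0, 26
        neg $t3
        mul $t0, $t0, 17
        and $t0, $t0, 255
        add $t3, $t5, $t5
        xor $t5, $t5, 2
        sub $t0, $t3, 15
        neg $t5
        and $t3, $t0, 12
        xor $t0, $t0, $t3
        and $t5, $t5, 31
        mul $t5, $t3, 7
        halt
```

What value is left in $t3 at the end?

$t5=11
$t3=24
$t0=26
$t3=-(24)=-24
$t0=26*17=442
$t0=442&255=186
$t3=11+11=22
$t5=11^2=9
$t0=22-15=7
$t5=-(9)=-9
$t3=7&12=4
$t0=7^4=3
$t5=(-9)&31=23
$t5=4*7=28
halt.

4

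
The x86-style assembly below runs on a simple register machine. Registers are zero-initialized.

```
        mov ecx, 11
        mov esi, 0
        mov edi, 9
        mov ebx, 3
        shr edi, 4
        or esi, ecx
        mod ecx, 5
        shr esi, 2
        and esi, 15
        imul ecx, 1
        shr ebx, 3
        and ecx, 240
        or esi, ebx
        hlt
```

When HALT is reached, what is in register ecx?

mov ecx, 11 → ecx=11
mov esi, 0 → esi=0
mov edi, 9 → edi=9
mov ebx, 3 → ebx=3
shr edi, 4 → edi=9>>4=0
or esi, ecx → esi=0|11=11
mod ecx, 5 → ecx=11%5=1
shr esi, 2 → esi=11>>2=2
and esi, 15 → esi=2&15=2
imul ecx, 1 → ecx=1*1=1
shr ebx, 3 → ebx=3>>3=0
and ecx, 240 → ecx=1&240=0
or esi, ebx → esi=2|0=2
halt.

0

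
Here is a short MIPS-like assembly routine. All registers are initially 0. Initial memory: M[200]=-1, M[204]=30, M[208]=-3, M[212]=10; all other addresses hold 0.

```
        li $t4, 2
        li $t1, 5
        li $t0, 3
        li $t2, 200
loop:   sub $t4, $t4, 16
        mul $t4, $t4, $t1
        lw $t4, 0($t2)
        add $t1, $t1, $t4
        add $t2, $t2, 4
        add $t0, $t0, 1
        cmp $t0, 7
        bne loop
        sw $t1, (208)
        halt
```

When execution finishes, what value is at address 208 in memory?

41

after li $t4, 2: $t4=2
after li $t1, 5: $t1=5
after li $t0, 3: $t0=3
after li $t2, 200: $t2=200
after sub $t4, $t4, 16: $t4=2-16=-14
after mul $t4, $t4, $t1: $t4=(-14)*5=-70
after lw $t4, 0($t2): $t4=M[200]=-1
after add $t1, $t1, $t4: $t1=5+(-1)=4
after add $t2, $t2, 4: $t2=200+4=204
after add $t0, $t0, 1: $t0=3+1=4
cmp $t0, 7  (cmp 4,7)
bne loop: taken
after sub $t4, $t4, 16: $t4=(-1)-16=-17
after mul $t4, $t4, $t1: $t4=(-17)*4=-68
after lw $t4, 0($t2): $t4=M[204]=30
after add $t1, $t1, $t4: $t1=4+30=34
after add $t2, $t2, 4: $t2=204+4=208
after add $t0, $t0, 1: $t0=4+1=5
cmp $t0, 7  (cmp 5,7)
bne loop: taken
after sub $t4, $t4, 16: $t4=30-16=14
after mul $t4, $t4, $t1: $t4=14*34=476
after lw $t4, 0($t2): $t4=M[208]=-3
after add $t1, $t1, $t4: $t1=34+(-3)=31
after add $t2, $t2, 4: $t2=208+4=212
after add $t0, $t0, 1: $t0=5+1=6
cmp $t0, 7  (cmp 6,7)
bne loop: taken
after sub $t4, $t4, 16: $t4=(-3)-16=-19
after mul $t4, $t4, $t1: $t4=(-19)*31=-589
after lw $t4, 0($t2): $t4=M[212]=10
after add $t1, $t1, $t4: $t1=31+10=41
after add $t2, $t2, 4: $t2=212+4=216
after add $t0, $t0, 1: $t0=6+1=7
cmp $t0, 7  (cmp 7,7)
bne loop: not taken
sw $t1, (208) → M[208]=41
halt.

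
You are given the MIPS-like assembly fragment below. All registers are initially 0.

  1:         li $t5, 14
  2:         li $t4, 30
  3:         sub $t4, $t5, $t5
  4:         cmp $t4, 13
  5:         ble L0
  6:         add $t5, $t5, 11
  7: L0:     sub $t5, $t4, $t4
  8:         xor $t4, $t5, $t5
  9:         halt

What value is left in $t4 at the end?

$t5=14
$t4=30
$t4=14-14=0
cmp $t4, 13  (cmp 0,13)
ble L0: taken
$t5=0-0=0
$t4=0^0=0
halt.

0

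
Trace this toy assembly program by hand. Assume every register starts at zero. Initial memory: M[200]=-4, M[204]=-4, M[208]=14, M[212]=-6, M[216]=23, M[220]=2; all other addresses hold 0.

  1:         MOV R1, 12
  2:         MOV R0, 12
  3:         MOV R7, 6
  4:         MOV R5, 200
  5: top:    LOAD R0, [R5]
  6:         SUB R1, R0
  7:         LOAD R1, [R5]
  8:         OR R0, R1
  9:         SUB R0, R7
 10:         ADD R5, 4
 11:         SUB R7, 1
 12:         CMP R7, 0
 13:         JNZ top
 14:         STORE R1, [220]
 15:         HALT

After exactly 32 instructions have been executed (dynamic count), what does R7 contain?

3

MOV R1, 12 → R1=12
MOV R0, 12 → R0=12
MOV R7, 6 → R7=6
MOV R5, 200 → R5=200
LOAD R0, [R5] → R0=M[200]=-4
SUB R1, R0 → R1=12-(-4)=16
LOAD R1, [R5] → R1=M[200]=-4
OR R0, R1 → R0=(-4)|(-4)=-4
SUB R0, R7 → R0=(-4)-6=-10
ADD R5, 4 → R5=200+4=204
SUB R7, 1 → R7=6-1=5
CMP R7, 0  (cmp 5,0)
JNZ top: taken
LOAD R0, [R5] → R0=M[204]=-4
SUB R1, R0 → R1=(-4)-(-4)=0
LOAD R1, [R5] → R1=M[204]=-4
OR R0, R1 → R0=(-4)|(-4)=-4
SUB R0, R7 → R0=(-4)-5=-9
ADD R5, 4 → R5=204+4=208
SUB R7, 1 → R7=5-1=4
CMP R7, 0  (cmp 4,0)
JNZ top: taken
LOAD R0, [R5] → R0=M[208]=14
SUB R1, R0 → R1=(-4)-14=-18
LOAD R1, [R5] → R1=M[208]=14
OR R0, R1 → R0=14|14=14
SUB R0, R7 → R0=14-4=10
ADD R5, 4 → R5=208+4=212
SUB R7, 1 → R7=4-1=3
CMP R7, 0  (cmp 3,0)
JNZ top: taken
LOAD R0, [R5] → R0=M[212]=-6
After step 32: R7 = 3.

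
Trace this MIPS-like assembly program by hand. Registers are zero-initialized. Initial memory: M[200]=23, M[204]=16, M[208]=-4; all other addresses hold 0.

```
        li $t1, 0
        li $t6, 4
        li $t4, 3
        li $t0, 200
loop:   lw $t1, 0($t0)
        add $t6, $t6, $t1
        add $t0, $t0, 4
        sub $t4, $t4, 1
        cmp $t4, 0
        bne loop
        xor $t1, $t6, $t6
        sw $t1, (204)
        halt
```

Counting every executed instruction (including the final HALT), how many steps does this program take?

25

after li $t1, 0: $t1=0
after li $t6, 4: $t6=4
after li $t4, 3: $t4=3
after li $t0, 200: $t0=200
after lw $t1, 0($t0): $t1=M[200]=23
after add $t6, $t6, $t1: $t6=4+23=27
after add $t0, $t0, 4: $t0=200+4=204
after sub $t4, $t4, 1: $t4=3-1=2
cmp $t4, 0  (cmp 2,0)
bne loop: taken
after lw $t1, 0($t0): $t1=M[204]=16
after add $t6, $t6, $t1: $t6=27+16=43
after add $t0, $t0, 4: $t0=204+4=208
after sub $t4, $t4, 1: $t4=2-1=1
cmp $t4, 0  (cmp 1,0)
bne loop: taken
after lw $t1, 0($t0): $t1=M[208]=-4
after add $t6, $t6, $t1: $t6=43+(-4)=39
after add $t0, $t0, 4: $t0=208+4=212
after sub $t4, $t4, 1: $t4=1-1=0
cmp $t4, 0  (cmp 0,0)
bne loop: not taken
after xor $t1, $t6, $t6: $t1=39^39=0
sw $t1, (204) → M[204]=0
halt.
Total executed instructions: 25.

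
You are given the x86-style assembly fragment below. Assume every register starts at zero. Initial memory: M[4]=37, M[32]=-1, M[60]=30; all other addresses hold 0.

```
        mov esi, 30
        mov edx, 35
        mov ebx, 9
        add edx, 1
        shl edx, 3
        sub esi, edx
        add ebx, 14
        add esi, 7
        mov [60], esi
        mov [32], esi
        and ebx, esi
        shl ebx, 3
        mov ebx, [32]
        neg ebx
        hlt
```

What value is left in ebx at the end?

251

after mov esi, 30: esi=30
after mov edx, 35: edx=35
after mov ebx, 9: ebx=9
after add edx, 1: edx=35+1=36
after shl edx, 3: edx=36<<3=288
after sub esi, edx: esi=30-288=-258
after add ebx, 14: ebx=9+14=23
after add esi, 7: esi=(-258)+7=-251
mov [60], esi → M[60]=-251
mov [32], esi → M[32]=-251
after and ebx, esi: ebx=23&(-251)=5
after shl ebx, 3: ebx=5<<3=40
after mov ebx, [32]: ebx=M[32]=-251
after neg ebx: ebx=-(-251)=251
halt.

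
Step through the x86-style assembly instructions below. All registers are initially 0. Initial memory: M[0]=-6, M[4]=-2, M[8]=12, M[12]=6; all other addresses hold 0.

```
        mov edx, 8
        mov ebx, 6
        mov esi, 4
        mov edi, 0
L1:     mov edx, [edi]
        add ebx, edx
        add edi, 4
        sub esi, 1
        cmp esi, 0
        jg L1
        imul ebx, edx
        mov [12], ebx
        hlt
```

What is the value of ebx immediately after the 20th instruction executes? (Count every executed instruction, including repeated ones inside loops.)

10

after mov edx, 8: edx=8
after mov ebx, 6: ebx=6
after mov esi, 4: esi=4
after mov edi, 0: edi=0
after mov edx, [edi]: edx=M[0]=-6
after add ebx, edx: ebx=6+(-6)=0
after add edi, 4: edi=0+4=4
after sub esi, 1: esi=4-1=3
cmp esi, 0  (cmp 3,0)
jg L1: taken
after mov edx, [edi]: edx=M[4]=-2
after add ebx, edx: ebx=0+(-2)=-2
after add edi, 4: edi=4+4=8
after sub esi, 1: esi=3-1=2
cmp esi, 0  (cmp 2,0)
jg L1: taken
after mov edx, [edi]: edx=M[8]=12
after add ebx, edx: ebx=(-2)+12=10
after add edi, 4: edi=8+4=12
after sub esi, 1: esi=2-1=1
After step 20: ebx = 10.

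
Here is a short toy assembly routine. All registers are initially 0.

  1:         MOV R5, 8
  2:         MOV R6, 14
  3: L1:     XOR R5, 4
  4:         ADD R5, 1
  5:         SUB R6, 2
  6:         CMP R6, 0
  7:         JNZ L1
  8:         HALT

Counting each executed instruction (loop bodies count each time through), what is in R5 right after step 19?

R5=8
R6=14
R5=8^4=12
R5=12+1=13
R6=14-2=12
CMP R6, 0  (cmp 12,0)
JNZ L1: taken
R5=13^4=9
R5=9+1=10
R6=12-2=10
CMP R6, 0  (cmp 10,0)
JNZ L1: taken
R5=10^4=14
R5=14+1=15
R6=10-2=8
CMP R6, 0  (cmp 8,0)
JNZ L1: taken
R5=15^4=11
R5=11+1=12
After step 19: R5 = 12.

12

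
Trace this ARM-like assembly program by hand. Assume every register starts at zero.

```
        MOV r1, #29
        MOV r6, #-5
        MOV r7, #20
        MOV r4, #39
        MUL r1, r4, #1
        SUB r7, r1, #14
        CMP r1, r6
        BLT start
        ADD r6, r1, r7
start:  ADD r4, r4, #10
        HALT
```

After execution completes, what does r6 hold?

after MOV r1, #29: r1=29
after MOV r6, #-5: r6=-5
after MOV r7, #20: r7=20
after MOV r4, #39: r4=39
after MUL r1, r4, #1: r1=39*1=39
after SUB r7, r1, #14: r7=39-14=25
CMP r1, r6  (cmp 39,-5)
BLT start: not taken
after ADD r6, r1, r7: r6=39+25=64
after ADD r4, r4, #10: r4=39+10=49
halt.

64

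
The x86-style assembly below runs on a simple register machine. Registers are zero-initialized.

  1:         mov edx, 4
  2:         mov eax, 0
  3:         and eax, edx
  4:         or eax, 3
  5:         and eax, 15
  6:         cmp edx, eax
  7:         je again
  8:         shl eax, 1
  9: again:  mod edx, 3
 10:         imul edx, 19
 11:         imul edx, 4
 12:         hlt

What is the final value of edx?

mov edx, 4 → edx=4
mov eax, 0 → eax=0
and eax, edx → eax=0&4=0
or eax, 3 → eax=0|3=3
and eax, 15 → eax=3&15=3
cmp edx, eax  (cmp 4,3)
je again: not taken
shl eax, 1 → eax=3<<1=6
mod edx, 3 → edx=4%3=1
imul edx, 19 → edx=1*19=19
imul edx, 4 → edx=19*4=76
halt.

76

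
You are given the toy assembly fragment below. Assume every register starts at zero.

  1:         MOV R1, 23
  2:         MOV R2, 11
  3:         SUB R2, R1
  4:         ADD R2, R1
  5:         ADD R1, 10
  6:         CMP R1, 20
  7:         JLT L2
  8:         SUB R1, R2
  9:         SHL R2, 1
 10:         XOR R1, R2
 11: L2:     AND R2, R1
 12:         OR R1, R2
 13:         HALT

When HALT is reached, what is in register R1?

0

R1=23
R2=11
R2=11-23=-12
R2=(-12)+23=11
R1=23+10=33
CMP R1, 20  (cmp 33,20)
JLT L2: not taken
R1=33-11=22
R2=11<<1=22
R1=22^22=0
R2=22&0=0
R1=0|0=0
halt.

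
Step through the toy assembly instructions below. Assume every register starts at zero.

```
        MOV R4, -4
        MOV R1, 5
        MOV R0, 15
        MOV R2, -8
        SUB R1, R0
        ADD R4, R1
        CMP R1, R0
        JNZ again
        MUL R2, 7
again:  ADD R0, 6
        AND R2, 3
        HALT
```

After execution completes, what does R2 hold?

0

MOV R4, -4 → R4=-4
MOV R1, 5 → R1=5
MOV R0, 15 → R0=15
MOV R2, -8 → R2=-8
SUB R1, R0 → R1=5-15=-10
ADD R4, R1 → R4=(-4)+(-10)=-14
CMP R1, R0  (cmp -10,15)
JNZ again: taken
ADD R0, 6 → R0=15+6=21
AND R2, 3 → R2=(-8)&3=0
halt.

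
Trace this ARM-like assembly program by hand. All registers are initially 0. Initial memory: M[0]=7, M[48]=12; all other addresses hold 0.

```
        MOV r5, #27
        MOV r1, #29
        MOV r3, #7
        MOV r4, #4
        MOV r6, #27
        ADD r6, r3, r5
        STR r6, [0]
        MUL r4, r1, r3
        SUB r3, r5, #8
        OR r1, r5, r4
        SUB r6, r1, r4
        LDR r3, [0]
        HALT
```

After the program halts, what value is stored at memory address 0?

34

r5=27
r1=29
r3=7
r4=4
r6=27
r6=7+27=34
STR r6, [0] → M[0]=34
r4=29*7=203
r3=27-8=19
r1=27|203=219
r6=219-203=16
r3=M[0]=34
halt.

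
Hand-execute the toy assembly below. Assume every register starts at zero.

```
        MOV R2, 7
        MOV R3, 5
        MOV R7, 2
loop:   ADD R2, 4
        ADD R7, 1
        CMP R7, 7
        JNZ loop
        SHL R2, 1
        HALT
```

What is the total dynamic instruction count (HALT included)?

25

R2=7
R3=5
R7=2
R2=7+4=11
R7=2+1=3
CMP R7, 7  (cmp 3,7)
JNZ loop: taken
R2=11+4=15
R7=3+1=4
CMP R7, 7  (cmp 4,7)
JNZ loop: taken
R2=15+4=19
R7=4+1=5
CMP R7, 7  (cmp 5,7)
JNZ loop: taken
R2=19+4=23
R7=5+1=6
CMP R7, 7  (cmp 6,7)
JNZ loop: taken
R2=23+4=27
R7=6+1=7
CMP R7, 7  (cmp 7,7)
JNZ loop: not taken
R2=27<<1=54
halt.
Total executed instructions: 25.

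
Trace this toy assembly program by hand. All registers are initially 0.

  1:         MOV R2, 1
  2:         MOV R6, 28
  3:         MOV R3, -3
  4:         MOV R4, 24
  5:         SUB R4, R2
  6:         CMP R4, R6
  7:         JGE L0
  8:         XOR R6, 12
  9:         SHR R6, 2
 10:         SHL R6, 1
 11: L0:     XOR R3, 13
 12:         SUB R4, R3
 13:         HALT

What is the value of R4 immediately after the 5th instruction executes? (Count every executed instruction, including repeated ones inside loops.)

R2=1
R6=28
R3=-3
R4=24
R4=24-1=23
After step 5: R4 = 23.

23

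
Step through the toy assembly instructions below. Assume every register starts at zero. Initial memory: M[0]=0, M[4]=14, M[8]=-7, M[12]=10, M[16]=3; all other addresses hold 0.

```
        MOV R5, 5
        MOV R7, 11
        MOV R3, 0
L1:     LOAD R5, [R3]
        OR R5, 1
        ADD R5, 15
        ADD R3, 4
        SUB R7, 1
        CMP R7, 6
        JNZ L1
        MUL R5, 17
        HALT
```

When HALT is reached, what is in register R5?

306

R5=5
R7=11
R3=0
R5=M[0]=0
R5=0|1=1
R5=1+15=16
R3=0+4=4
R7=11-1=10
CMP R7, 6  (cmp 10,6)
JNZ L1: taken
R5=M[4]=14
R5=14|1=15
R5=15+15=30
R3=4+4=8
R7=10-1=9
CMP R7, 6  (cmp 9,6)
JNZ L1: taken
R5=M[8]=-7
R5=(-7)|1=-7
R5=(-7)+15=8
R3=8+4=12
R7=9-1=8
CMP R7, 6  (cmp 8,6)
JNZ L1: taken
R5=M[12]=10
R5=10|1=11
R5=11+15=26
R3=12+4=16
R7=8-1=7
CMP R7, 6  (cmp 7,6)
JNZ L1: taken
R5=M[16]=3
R5=3|1=3
R5=3+15=18
R3=16+4=20
R7=7-1=6
CMP R7, 6  (cmp 6,6)
JNZ L1: not taken
R5=18*17=306
halt.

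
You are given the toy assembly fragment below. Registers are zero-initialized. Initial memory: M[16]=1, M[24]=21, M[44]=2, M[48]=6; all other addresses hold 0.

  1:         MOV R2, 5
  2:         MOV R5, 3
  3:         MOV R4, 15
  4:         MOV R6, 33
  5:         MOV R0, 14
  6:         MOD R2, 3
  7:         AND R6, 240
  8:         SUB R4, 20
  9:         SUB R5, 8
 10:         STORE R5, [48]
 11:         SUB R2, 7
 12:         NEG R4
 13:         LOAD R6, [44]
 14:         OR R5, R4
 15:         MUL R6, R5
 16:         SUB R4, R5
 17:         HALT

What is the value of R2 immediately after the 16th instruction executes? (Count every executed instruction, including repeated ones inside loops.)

R2=5
R5=3
R4=15
R6=33
R0=14
R2=5%3=2
R6=33&240=32
R4=15-20=-5
R5=3-8=-5
STORE R5, [48] → M[48]=-5
R2=2-7=-5
R4=-(-5)=5
R6=M[44]=2
R5=(-5)|5=-1
R6=2*(-1)=-2
R4=5-(-1)=6
After step 16: R2 = -5.

-5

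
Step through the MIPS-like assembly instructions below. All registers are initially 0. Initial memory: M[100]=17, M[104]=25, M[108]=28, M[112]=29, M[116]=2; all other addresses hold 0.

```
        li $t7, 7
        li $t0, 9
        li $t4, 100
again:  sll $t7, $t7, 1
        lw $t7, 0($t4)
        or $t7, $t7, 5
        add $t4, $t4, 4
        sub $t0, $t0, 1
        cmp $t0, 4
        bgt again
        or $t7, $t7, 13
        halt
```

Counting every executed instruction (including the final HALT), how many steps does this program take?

after li $t7, 7: $t7=7
after li $t0, 9: $t0=9
after li $t4, 100: $t4=100
after sll $t7, $t7, 1: $t7=7<<1=14
after lw $t7, 0($t4): $t7=M[100]=17
after or $t7, $t7, 5: $t7=17|5=21
after add $t4, $t4, 4: $t4=100+4=104
after sub $t0, $t0, 1: $t0=9-1=8
cmp $t0, 4  (cmp 8,4)
bgt again: taken
after sll $t7, $t7, 1: $t7=21<<1=42
after lw $t7, 0($t4): $t7=M[104]=25
after or $t7, $t7, 5: $t7=25|5=29
after add $t4, $t4, 4: $t4=104+4=108
after sub $t0, $t0, 1: $t0=8-1=7
cmp $t0, 4  (cmp 7,4)
bgt again: taken
after sll $t7, $t7, 1: $t7=29<<1=58
after lw $t7, 0($t4): $t7=M[108]=28
after or $t7, $t7, 5: $t7=28|5=29
after add $t4, $t4, 4: $t4=108+4=112
after sub $t0, $t0, 1: $t0=7-1=6
cmp $t0, 4  (cmp 6,4)
bgt again: taken
after sll $t7, $t7, 1: $t7=29<<1=58
after lw $t7, 0($t4): $t7=M[112]=29
after or $t7, $t7, 5: $t7=29|5=29
after add $t4, $t4, 4: $t4=112+4=116
after sub $t0, $t0, 1: $t0=6-1=5
cmp $t0, 4  (cmp 5,4)
bgt again: taken
after sll $t7, $t7, 1: $t7=29<<1=58
after lw $t7, 0($t4): $t7=M[116]=2
after or $t7, $t7, 5: $t7=2|5=7
after add $t4, $t4, 4: $t4=116+4=120
after sub $t0, $t0, 1: $t0=5-1=4
cmp $t0, 4  (cmp 4,4)
bgt again: not taken
after or $t7, $t7, 13: $t7=7|13=15
halt.
Total executed instructions: 40.

40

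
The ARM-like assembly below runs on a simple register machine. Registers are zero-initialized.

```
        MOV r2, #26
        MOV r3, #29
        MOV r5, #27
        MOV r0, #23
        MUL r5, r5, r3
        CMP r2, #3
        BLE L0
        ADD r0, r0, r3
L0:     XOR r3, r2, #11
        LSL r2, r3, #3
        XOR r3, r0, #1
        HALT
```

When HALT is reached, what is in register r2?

after MOV r2, #26: r2=26
after MOV r3, #29: r3=29
after MOV r5, #27: r5=27
after MOV r0, #23: r0=23
after MUL r5, r5, r3: r5=27*29=783
CMP r2, #3  (cmp 26,3)
BLE L0: not taken
after ADD r0, r0, r3: r0=23+29=52
after XOR r3, r2, #11: r3=26^11=17
after LSL r2, r3, #3: r2=17<<3=136
after XOR r3, r0, #1: r3=52^1=53
halt.

136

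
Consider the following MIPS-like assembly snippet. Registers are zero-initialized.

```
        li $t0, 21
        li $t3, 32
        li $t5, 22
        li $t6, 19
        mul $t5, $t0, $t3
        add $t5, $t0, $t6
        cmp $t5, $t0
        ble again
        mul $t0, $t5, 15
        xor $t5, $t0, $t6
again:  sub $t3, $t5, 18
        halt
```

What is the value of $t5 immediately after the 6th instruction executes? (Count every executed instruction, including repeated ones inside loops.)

li $t0, 21 → $t0=21
li $t3, 32 → $t3=32
li $t5, 22 → $t5=22
li $t6, 19 → $t6=19
mul $t5, $t0, $t3 → $t5=21*32=672
add $t5, $t0, $t6 → $t5=21+19=40
After step 6: $t5 = 40.

40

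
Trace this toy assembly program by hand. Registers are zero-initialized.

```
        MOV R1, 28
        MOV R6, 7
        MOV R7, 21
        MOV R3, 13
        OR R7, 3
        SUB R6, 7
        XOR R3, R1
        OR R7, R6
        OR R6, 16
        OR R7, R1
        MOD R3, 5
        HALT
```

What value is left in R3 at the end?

2

R1=28
R6=7
R7=21
R3=13
R7=21|3=23
R6=7-7=0
R3=13^28=17
R7=23|0=23
R6=0|16=16
R7=23|28=31
R3=17%5=2
halt.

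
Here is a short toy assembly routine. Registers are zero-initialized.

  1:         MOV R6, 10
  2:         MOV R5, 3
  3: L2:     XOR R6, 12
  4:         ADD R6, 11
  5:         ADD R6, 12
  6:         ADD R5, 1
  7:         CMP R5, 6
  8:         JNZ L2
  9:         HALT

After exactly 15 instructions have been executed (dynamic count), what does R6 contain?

36

R6=10
R5=3
R6=10^12=6
R6=6+11=17
R6=17+12=29
R5=3+1=4
CMP R5, 6  (cmp 4,6)
JNZ L2: taken
R6=29^12=17
R6=17+11=28
R6=28+12=40
R5=4+1=5
CMP R5, 6  (cmp 5,6)
JNZ L2: taken
R6=40^12=36
After step 15: R6 = 36.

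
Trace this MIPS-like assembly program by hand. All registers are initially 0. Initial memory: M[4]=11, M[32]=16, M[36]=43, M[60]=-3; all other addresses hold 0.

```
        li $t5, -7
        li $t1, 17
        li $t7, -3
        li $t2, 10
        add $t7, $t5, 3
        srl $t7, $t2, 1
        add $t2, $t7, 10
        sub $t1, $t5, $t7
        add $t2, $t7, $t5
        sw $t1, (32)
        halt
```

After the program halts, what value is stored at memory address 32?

$t5=-7
$t1=17
$t7=-3
$t2=10
$t7=(-7)+3=-4
$t7=10>>1=5
$t2=5+10=15
$t1=(-7)-5=-12
$t2=5+(-7)=-2
sw $t1, (32) → M[32]=-12
halt.

-12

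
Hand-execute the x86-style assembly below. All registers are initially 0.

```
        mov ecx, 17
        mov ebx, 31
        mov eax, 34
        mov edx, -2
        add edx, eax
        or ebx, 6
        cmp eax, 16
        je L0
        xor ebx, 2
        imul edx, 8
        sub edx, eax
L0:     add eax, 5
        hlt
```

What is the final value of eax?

39

mov ecx, 17 → ecx=17
mov ebx, 31 → ebx=31
mov eax, 34 → eax=34
mov edx, -2 → edx=-2
add edx, eax → edx=(-2)+34=32
or ebx, 6 → ebx=31|6=31
cmp eax, 16  (cmp 34,16)
je L0: not taken
xor ebx, 2 → ebx=31^2=29
imul edx, 8 → edx=32*8=256
sub edx, eax → edx=256-34=222
add eax, 5 → eax=34+5=39
halt.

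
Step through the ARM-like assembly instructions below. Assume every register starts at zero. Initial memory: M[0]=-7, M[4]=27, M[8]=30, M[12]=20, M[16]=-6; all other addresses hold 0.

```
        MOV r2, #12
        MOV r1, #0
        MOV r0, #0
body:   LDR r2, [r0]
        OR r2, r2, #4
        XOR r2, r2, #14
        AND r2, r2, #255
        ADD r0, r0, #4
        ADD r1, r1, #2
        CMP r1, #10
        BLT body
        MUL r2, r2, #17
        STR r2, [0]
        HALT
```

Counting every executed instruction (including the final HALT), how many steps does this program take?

46

after MOV r2, #12: r2=12
after MOV r1, #0: r1=0
after MOV r0, #0: r0=0
after LDR r2, [r0]: r2=M[0]=-7
after OR r2, r2, #4: r2=(-7)|4=-3
after XOR r2, r2, #14: r2=(-3)^14=-13
after AND r2, r2, #255: r2=(-13)&255=243
after ADD r0, r0, #4: r0=0+4=4
after ADD r1, r1, #2: r1=0+2=2
CMP r1, #10  (cmp 2,10)
BLT body: taken
after LDR r2, [r0]: r2=M[4]=27
after OR r2, r2, #4: r2=27|4=31
after XOR r2, r2, #14: r2=31^14=17
after AND r2, r2, #255: r2=17&255=17
after ADD r0, r0, #4: r0=4+4=8
after ADD r1, r1, #2: r1=2+2=4
CMP r1, #10  (cmp 4,10)
BLT body: taken
after LDR r2, [r0]: r2=M[8]=30
after OR r2, r2, #4: r2=30|4=30
after XOR r2, r2, #14: r2=30^14=16
after AND r2, r2, #255: r2=16&255=16
after ADD r0, r0, #4: r0=8+4=12
after ADD r1, r1, #2: r1=4+2=6
CMP r1, #10  (cmp 6,10)
BLT body: taken
after LDR r2, [r0]: r2=M[12]=20
after OR r2, r2, #4: r2=20|4=20
after XOR r2, r2, #14: r2=20^14=26
after AND r2, r2, #255: r2=26&255=26
after ADD r0, r0, #4: r0=12+4=16
after ADD r1, r1, #2: r1=6+2=8
CMP r1, #10  (cmp 8,10)
BLT body: taken
after LDR r2, [r0]: r2=M[16]=-6
after OR r2, r2, #4: r2=(-6)|4=-2
after XOR r2, r2, #14: r2=(-2)^14=-16
after AND r2, r2, #255: r2=(-16)&255=240
after ADD r0, r0, #4: r0=16+4=20
after ADD r1, r1, #2: r1=8+2=10
CMP r1, #10  (cmp 10,10)
BLT body: not taken
after MUL r2, r2, #17: r2=240*17=4080
STR r2, [0] → M[0]=4080
halt.
Total executed instructions: 46.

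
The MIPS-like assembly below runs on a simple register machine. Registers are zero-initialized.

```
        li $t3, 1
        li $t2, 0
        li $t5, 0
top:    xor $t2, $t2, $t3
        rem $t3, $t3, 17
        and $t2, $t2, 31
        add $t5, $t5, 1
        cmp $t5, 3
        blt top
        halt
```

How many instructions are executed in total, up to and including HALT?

$t3=1
$t2=0
$t5=0
$t2=0^1=1
$t3=1%17=1
$t2=1&31=1
$t5=0+1=1
cmp $t5, 3  (cmp 1,3)
blt top: taken
$t2=1^1=0
$t3=1%17=1
$t2=0&31=0
$t5=1+1=2
cmp $t5, 3  (cmp 2,3)
blt top: taken
$t2=0^1=1
$t3=1%17=1
$t2=1&31=1
$t5=2+1=3
cmp $t5, 3  (cmp 3,3)
blt top: not taken
halt.
Total executed instructions: 22.

22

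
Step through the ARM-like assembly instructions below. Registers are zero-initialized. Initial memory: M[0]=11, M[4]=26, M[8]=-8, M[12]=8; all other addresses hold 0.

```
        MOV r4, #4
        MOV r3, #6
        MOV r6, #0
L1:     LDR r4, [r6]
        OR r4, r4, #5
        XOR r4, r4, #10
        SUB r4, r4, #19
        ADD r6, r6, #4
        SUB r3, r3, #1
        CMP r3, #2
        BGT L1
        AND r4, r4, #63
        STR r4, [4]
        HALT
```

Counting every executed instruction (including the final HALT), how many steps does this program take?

MOV r4, #4 → r4=4
MOV r3, #6 → r3=6
MOV r6, #0 → r6=0
LDR r4, [r6] → r4=M[0]=11
OR r4, r4, #5 → r4=11|5=15
XOR r4, r4, #10 → r4=15^10=5
SUB r4, r4, #19 → r4=5-19=-14
ADD r6, r6, #4 → r6=0+4=4
SUB r3, r3, #1 → r3=6-1=5
CMP r3, #2  (cmp 5,2)
BGT L1: taken
LDR r4, [r6] → r4=M[4]=26
OR r4, r4, #5 → r4=26|5=31
XOR r4, r4, #10 → r4=31^10=21
SUB r4, r4, #19 → r4=21-19=2
ADD r6, r6, #4 → r6=4+4=8
SUB r3, r3, #1 → r3=5-1=4
CMP r3, #2  (cmp 4,2)
BGT L1: taken
LDR r4, [r6] → r4=M[8]=-8
OR r4, r4, #5 → r4=(-8)|5=-3
XOR r4, r4, #10 → r4=(-3)^10=-9
SUB r4, r4, #19 → r4=(-9)-19=-28
ADD r6, r6, #4 → r6=8+4=12
SUB r3, r3, #1 → r3=4-1=3
CMP r3, #2  (cmp 3,2)
BGT L1: taken
LDR r4, [r6] → r4=M[12]=8
OR r4, r4, #5 → r4=8|5=13
XOR r4, r4, #10 → r4=13^10=7
SUB r4, r4, #19 → r4=7-19=-12
ADD r6, r6, #4 → r6=12+4=16
SUB r3, r3, #1 → r3=3-1=2
CMP r3, #2  (cmp 2,2)
BGT L1: not taken
AND r4, r4, #63 → r4=(-12)&63=52
STR r4, [4] → M[4]=52
halt.
Total executed instructions: 38.

38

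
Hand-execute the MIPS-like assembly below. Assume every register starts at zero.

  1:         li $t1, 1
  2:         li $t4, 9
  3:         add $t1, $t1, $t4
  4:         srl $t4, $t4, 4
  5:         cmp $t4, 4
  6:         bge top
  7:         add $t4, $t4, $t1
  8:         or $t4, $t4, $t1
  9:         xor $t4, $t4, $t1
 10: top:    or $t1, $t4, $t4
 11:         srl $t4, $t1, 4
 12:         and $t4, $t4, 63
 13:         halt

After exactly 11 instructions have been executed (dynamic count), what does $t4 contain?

0

after li $t1, 1: $t1=1
after li $t4, 9: $t4=9
after add $t1, $t1, $t4: $t1=1+9=10
after srl $t4, $t4, 4: $t4=9>>4=0
cmp $t4, 4  (cmp 0,4)
bge top: not taken
after add $t4, $t4, $t1: $t4=0+10=10
after or $t4, $t4, $t1: $t4=10|10=10
after xor $t4, $t4, $t1: $t4=10^10=0
after or $t1, $t4, $t4: $t1=0|0=0
after srl $t4, $t1, 4: $t4=0>>4=0
After step 11: $t4 = 0.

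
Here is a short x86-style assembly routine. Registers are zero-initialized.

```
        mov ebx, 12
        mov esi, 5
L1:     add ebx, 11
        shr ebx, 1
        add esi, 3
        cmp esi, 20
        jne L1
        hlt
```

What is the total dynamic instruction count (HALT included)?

mov ebx, 12 → ebx=12
mov esi, 5 → esi=5
add ebx, 11 → ebx=12+11=23
shr ebx, 1 → ebx=23>>1=11
add esi, 3 → esi=5+3=8
cmp esi, 20  (cmp 8,20)
jne L1: taken
add ebx, 11 → ebx=11+11=22
shr ebx, 1 → ebx=22>>1=11
add esi, 3 → esi=8+3=11
cmp esi, 20  (cmp 11,20)
jne L1: taken
add ebx, 11 → ebx=11+11=22
shr ebx, 1 → ebx=22>>1=11
add esi, 3 → esi=11+3=14
cmp esi, 20  (cmp 14,20)
jne L1: taken
add ebx, 11 → ebx=11+11=22
shr ebx, 1 → ebx=22>>1=11
add esi, 3 → esi=14+3=17
cmp esi, 20  (cmp 17,20)
jne L1: taken
add ebx, 11 → ebx=11+11=22
shr ebx, 1 → ebx=22>>1=11
add esi, 3 → esi=17+3=20
cmp esi, 20  (cmp 20,20)
jne L1: not taken
halt.
Total executed instructions: 28.

28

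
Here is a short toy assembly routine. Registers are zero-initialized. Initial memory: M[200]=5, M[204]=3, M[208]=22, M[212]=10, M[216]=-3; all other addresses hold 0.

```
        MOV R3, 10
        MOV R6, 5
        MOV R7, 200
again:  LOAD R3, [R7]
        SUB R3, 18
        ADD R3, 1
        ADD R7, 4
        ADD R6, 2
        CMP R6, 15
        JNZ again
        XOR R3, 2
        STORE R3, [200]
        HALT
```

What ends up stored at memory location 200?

-18

MOV R3, 10 → R3=10
MOV R6, 5 → R6=5
MOV R7, 200 → R7=200
LOAD R3, [R7] → R3=M[200]=5
SUB R3, 18 → R3=5-18=-13
ADD R3, 1 → R3=(-13)+1=-12
ADD R7, 4 → R7=200+4=204
ADD R6, 2 → R6=5+2=7
CMP R6, 15  (cmp 7,15)
JNZ again: taken
LOAD R3, [R7] → R3=M[204]=3
SUB R3, 18 → R3=3-18=-15
ADD R3, 1 → R3=(-15)+1=-14
ADD R7, 4 → R7=204+4=208
ADD R6, 2 → R6=7+2=9
CMP R6, 15  (cmp 9,15)
JNZ again: taken
LOAD R3, [R7] → R3=M[208]=22
SUB R3, 18 → R3=22-18=4
ADD R3, 1 → R3=4+1=5
ADD R7, 4 → R7=208+4=212
ADD R6, 2 → R6=9+2=11
CMP R6, 15  (cmp 11,15)
JNZ again: taken
LOAD R3, [R7] → R3=M[212]=10
SUB R3, 18 → R3=10-18=-8
ADD R3, 1 → R3=(-8)+1=-7
ADD R7, 4 → R7=212+4=216
ADD R6, 2 → R6=11+2=13
CMP R6, 15  (cmp 13,15)
JNZ again: taken
LOAD R3, [R7] → R3=M[216]=-3
SUB R3, 18 → R3=(-3)-18=-21
ADD R3, 1 → R3=(-21)+1=-20
ADD R7, 4 → R7=216+4=220
ADD R6, 2 → R6=13+2=15
CMP R6, 15  (cmp 15,15)
JNZ again: not taken
XOR R3, 2 → R3=(-20)^2=-18
STORE R3, [200] → M[200]=-18
halt.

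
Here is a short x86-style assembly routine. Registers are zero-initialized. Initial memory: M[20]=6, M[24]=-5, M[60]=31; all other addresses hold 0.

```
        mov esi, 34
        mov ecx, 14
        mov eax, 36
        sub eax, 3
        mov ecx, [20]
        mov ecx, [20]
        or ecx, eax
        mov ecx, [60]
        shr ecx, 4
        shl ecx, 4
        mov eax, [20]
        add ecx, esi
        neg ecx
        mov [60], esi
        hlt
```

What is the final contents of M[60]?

34

after mov esi, 34: esi=34
after mov ecx, 14: ecx=14
after mov eax, 36: eax=36
after sub eax, 3: eax=36-3=33
after mov ecx, [20]: ecx=M[20]=6
after mov ecx, [20]: ecx=M[20]=6
after or ecx, eax: ecx=6|33=39
after mov ecx, [60]: ecx=M[60]=31
after shr ecx, 4: ecx=31>>4=1
after shl ecx, 4: ecx=1<<4=16
after mov eax, [20]: eax=M[20]=6
after add ecx, esi: ecx=16+34=50
after neg ecx: ecx=-(50)=-50
mov [60], esi → M[60]=34
halt.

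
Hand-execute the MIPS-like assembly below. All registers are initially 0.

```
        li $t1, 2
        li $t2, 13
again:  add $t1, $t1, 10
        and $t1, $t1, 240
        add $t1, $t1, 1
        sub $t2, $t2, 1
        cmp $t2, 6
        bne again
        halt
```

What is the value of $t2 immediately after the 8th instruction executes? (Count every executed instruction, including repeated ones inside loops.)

12

$t1=2
$t2=13
$t1=2+10=12
$t1=12&240=0
$t1=0+1=1
$t2=13-1=12
cmp $t2, 6  (cmp 12,6)
bne again: taken
After step 8: $t2 = 12.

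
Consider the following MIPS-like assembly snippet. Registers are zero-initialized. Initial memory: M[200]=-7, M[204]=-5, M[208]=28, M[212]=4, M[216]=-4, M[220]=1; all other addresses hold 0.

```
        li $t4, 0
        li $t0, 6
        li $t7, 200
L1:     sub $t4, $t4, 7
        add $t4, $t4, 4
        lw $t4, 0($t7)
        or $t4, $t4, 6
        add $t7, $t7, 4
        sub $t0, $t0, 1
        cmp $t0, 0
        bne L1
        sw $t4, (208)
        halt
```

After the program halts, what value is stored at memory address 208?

7

$t4=0
$t0=6
$t7=200
$t4=0-7=-7
$t4=(-7)+4=-3
$t4=M[200]=-7
$t4=(-7)|6=-1
$t7=200+4=204
$t0=6-1=5
cmp $t0, 0  (cmp 5,0)
bne L1: taken
$t4=(-1)-7=-8
$t4=(-8)+4=-4
$t4=M[204]=-5
$t4=(-5)|6=-1
$t7=204+4=208
$t0=5-1=4
cmp $t0, 0  (cmp 4,0)
bne L1: taken
$t4=(-1)-7=-8
$t4=(-8)+4=-4
$t4=M[208]=28
$t4=28|6=30
$t7=208+4=212
$t0=4-1=3
cmp $t0, 0  (cmp 3,0)
bne L1: taken
$t4=30-7=23
$t4=23+4=27
$t4=M[212]=4
$t4=4|6=6
$t7=212+4=216
$t0=3-1=2
cmp $t0, 0  (cmp 2,0)
bne L1: taken
$t4=6-7=-1
$t4=(-1)+4=3
$t4=M[216]=-4
$t4=(-4)|6=-2
$t7=216+4=220
$t0=2-1=1
cmp $t0, 0  (cmp 1,0)
bne L1: taken
$t4=(-2)-7=-9
$t4=(-9)+4=-5
$t4=M[220]=1
$t4=1|6=7
$t7=220+4=224
$t0=1-1=0
cmp $t0, 0  (cmp 0,0)
bne L1: not taken
sw $t4, (208) → M[208]=7
halt.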